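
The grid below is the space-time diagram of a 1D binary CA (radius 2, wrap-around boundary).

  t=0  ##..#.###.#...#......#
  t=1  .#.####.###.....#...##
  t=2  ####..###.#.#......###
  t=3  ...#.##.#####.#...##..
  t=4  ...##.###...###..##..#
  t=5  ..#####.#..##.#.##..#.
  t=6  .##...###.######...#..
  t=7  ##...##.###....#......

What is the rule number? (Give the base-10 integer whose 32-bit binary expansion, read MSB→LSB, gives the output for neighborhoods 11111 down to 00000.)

1019030760

  ##### -> .   bit 31 = 0  t=2,i=0
  ####. -> .   bit 30 = 0  t=1,i=5
  ###.# -> #   bit 29 = 1  t=0,i=8
  ###.. -> #   bit 28 = 1  t=0,i=1
  ##.## -> #   bit 27 = 1  t=1,i=7
  ##.#. -> #   bit 26 = 1  t=0,i=9
  ##..# -> .   bit 25 = 0  t=0,i=2
  ##... -> .   bit 24 = 0  t=1,i=11
  #.### -> #   bit 23 = 1  t=0,i=6
  #.##. -> .   bit 22 = 0  t=3,i=5
  #.#.# -> #   bit 21 = 1  t=1,i=1
  #.#.. -> #   bit 20 = 1  t=0,i=10
  #..## -> #   bit 19 = 1  t=2,i=5
  #..#. -> #   bit 18 = 1  t=0,i=3
  #...# -> .   bit 17 = 0  t=0,i=12
  #.... -> #   bit 16 = 1  t=0,i=16
  .#### -> .   bit 15 = 0  t=1,i=4
  .###. -> .   bit 14 = 0  t=0,i=0
  .##.# -> #   bit 13 = 1  t=1,i=21
  .##.. -> .   bit 12 = 0  t=3,i=19
  .#.## -> #   bit 11 = 1  t=0,i=5
  .#.#. -> #   bit 10 = 1  t=2,i=11
  .#..# -> .   bit 9 = 0  t=5,i=9
  .#... -> .   bit 8 = 0  t=0,i=11
  ..### -> #   bit 7 = 1  t=0,i=21
  ..##. -> #   bit 6 = 1  t=1,i=20
  ..#.# -> #   bit 5 = 1  t=0,i=4
  ..#.. -> .   bit 4 = 0  t=0,i=14
  ...## -> #   bit 3 = 1  t=0,i=20
  ...#. -> .   bit 2 = 0  t=0,i=13
  ....# -> .   bit 1 = 0  t=0,i=19
  ..... -> .   bit 0 = 0  t=0,i=17
  bits 00111100101111010010110011101000 = 1019030760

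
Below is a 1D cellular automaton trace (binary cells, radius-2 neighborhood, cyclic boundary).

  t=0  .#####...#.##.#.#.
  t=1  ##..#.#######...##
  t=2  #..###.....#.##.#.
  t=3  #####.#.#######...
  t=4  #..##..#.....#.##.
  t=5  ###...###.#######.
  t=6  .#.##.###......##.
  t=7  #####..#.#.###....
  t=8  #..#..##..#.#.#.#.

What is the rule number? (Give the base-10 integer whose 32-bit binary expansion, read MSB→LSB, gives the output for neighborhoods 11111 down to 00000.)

1633577911

  #####|.  b31=0 t=0,i=3
  ####.|#  b30=1 t=0,i=4
  ###.#|#  b29=1 t=3,i=4
  ###..|.  b28=0 t=0,i=5
  ##.##|.  b27=0 t=5,i=9
  ##.#.|.  b26=0 t=0,i=13
  ##..#|.  b25=0 t=1,i=2
  ##...|#  b24=1 t=0,i=6
  #.###|.  b23=0 t=1,i=6
  #.##.|#  b22=1 t=0,i=11
  #.#.#|.  b21=0 t=0,i=14
  #.#..|#  b20=1 t=0,i=16
  #..##|#  b19=1 t=0,i=0
  #..#.|#  b18=1 t=1,i=3
  #...#|#  b17=1 t=0,i=7
  #....|.  b16=0 t=2,i=7
  .####|.  b15=0 t=0,i=2
  .###.|#  b14=1 t=2,i=4
  .##.#|#  b13=1 t=0,i=12
  .##..|.  b12=0 t=4,i=4
  .#.##|#  b11=1 t=0,i=10
  .#.#.|.  b10=0 t=0,i=15
  .#..#|#  b9=1 t=0,i=17
  .#...|#  b8=1 t=4,i=8
  ..###|#  b7=1 t=0,i=1
  ..##.|.  b6=0 t=4,i=3
  ..#.#|#  b5=1 t=0,i=9
  ..#..|#  b4=1 t=4,i=7
  ...##|.  b3=0 t=1,i=15
  ...#.|#  b2=1 t=0,i=8
  ....#|#  b1=1 t=2,i=9
  .....|#  b0=1 t=2,i=8
  bits 01100001010111100110101110110111 = 1633577911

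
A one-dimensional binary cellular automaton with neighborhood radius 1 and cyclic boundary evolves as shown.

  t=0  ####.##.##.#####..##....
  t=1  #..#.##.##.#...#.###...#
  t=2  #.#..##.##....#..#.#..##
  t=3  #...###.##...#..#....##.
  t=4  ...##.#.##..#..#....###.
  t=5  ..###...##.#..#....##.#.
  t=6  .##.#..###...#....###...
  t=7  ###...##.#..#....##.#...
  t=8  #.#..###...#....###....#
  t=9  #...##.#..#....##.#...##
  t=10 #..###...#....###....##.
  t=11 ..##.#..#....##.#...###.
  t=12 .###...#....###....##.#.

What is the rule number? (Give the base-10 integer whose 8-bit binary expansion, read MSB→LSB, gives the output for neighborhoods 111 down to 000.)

  [7] ### => .  t=0,i=1
  [6] ##. => #  t=0,i=3
  [5] #.# => .  t=0,i=4
  [4] #.. => .  t=0,i=16
  [3] .## => #  t=0,i=0
  [2] .#. => .  t=1,i=3
  [1] ..# => #  t=0,i=17
  [0] ... => .  t=0,i=21
  bits 01001010 = 74

74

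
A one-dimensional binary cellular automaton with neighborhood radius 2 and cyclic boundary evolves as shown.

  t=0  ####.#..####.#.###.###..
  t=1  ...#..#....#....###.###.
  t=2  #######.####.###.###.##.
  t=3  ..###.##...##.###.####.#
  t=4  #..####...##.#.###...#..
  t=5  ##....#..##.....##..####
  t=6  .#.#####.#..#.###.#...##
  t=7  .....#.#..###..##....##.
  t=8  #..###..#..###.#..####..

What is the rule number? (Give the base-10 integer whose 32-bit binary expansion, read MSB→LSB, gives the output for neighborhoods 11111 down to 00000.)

3125101182

  #####|#  b31=1 t=2,i=2
  ####.|.  b30=0 t=0,i=2
  ###.#|#  b29=1 t=0,i=3
  ###..|#  b28=1 t=0,i=21
  ##.##|#  b27=1 t=0,i=18
  ##.#.|.  b26=0 t=0,i=4
  ##..#|#  b25=1 t=0,i=22
  ##...|.  b24=0 t=1,i=23
  #.###|.  b23=0 t=0,i=15
  #.##.|#  b22=1 t=2,i=21
  #.#.#|.  b21=0 t=0,i=13
  #.#..|.  b20=0 t=0,i=5
  #..##|.  b19=0 t=0,i=7
  #..#.|#  b18=1 t=1,i=5
  #...#|.  b17=0 t=3,i=9
  #....|#  b16=1 t=1,i=0
  .####|.  b15=0 t=0,i=1
  .###.|#  b14=1 t=0,i=16
  .##.#|.  b13=0 t=2,i=22
  .##..|.  b12=0 t=3,i=7
  .#.##|.  b11=0 t=0,i=14
  .#.#.|.  b10=0 t=7,i=6
  .#..#|#  b9=1 t=0,i=6
  .#...|.  b8=0 t=1,i=7
  ..###|.  b7=0 t=0,i=0
  ..##.|#  b6=1 t=3,i=11
  ..#.#|#  b5=1 t=6,i=12
  ..#..|#  b4=1 t=1,i=3
  ...##|#  b3=1 t=1,i=15
  ...#.|#  b2=1 t=1,i=2
  ....#|#  b1=1 t=1,i=1
  .....|.  b0=0 t=5,i=13
  bits 10111010010001010100001001111110 = 3125101182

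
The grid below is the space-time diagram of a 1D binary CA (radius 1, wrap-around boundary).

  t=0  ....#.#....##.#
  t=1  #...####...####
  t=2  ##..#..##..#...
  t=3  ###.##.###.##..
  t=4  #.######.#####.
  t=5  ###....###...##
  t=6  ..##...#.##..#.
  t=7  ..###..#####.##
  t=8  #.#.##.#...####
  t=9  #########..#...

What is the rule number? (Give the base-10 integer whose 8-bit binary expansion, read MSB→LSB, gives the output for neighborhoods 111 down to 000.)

124

  ###|.  b7=0 t=1,i=5
  ##.|#  b6=1 t=0,i=12
  #.#|#  b5=1 t=0,i=5
  #..|#  b4=1 t=0,i=0
  .##|#  b3=1 t=0,i=11
  .#.|#  b2=1 t=0,i=4
  ..#|.  b1=0 t=0,i=3
  ...|.  b0=0 t=0,i=1
  bits 01111100 = 124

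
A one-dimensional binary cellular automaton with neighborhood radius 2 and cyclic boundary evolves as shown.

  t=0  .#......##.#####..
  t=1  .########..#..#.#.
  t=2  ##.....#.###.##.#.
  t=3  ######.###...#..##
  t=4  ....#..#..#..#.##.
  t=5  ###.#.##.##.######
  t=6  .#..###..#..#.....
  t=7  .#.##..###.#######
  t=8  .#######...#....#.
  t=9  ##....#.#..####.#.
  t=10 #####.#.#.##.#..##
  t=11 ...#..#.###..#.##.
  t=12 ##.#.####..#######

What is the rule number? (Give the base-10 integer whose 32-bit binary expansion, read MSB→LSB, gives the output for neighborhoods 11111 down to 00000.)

  #####|.  b31=0 t=0,i=13
  ####.|#  b30=1 t=0,i=14
  ###.#|.  b29=0 t=2,i=11
  ###..|.  b28=0 t=0,i=15
  ##.##|.  b27=0 t=0,i=10
  ##.#.|.  b26=0 t=2,i=15
  ##..#|#  b25=1 t=1,i=9
  ##...|#  b24=1 t=0,i=16
  #.###|#  b23=1 t=0,i=11
  #.##.|#  b22=1 t=2,i=0
  #.#.#|#  b21=1 t=2,i=16
  #.#..|#  b20=1 t=1,i=16
  #..##|#  b19=1 t=1,i=0
  #..#.|#  b18=1 t=1,i=10
  #...#|.  b17=0 t=0,i=17
  #....|#  b16=1 t=0,i=3
  .####|.  b15=0 t=0,i=12
  .###.|.  b14=0 t=2,i=10
  .##.#|.  b13=0 t=0,i=9
  .##..|#  b12=1 t=2,i=1
  .#.##|#  b11=1 t=2,i=8
  .#.#.|.  b10=0 t=1,i=15
  .#..#|.  b9=0 t=1,i=12
  .#...|#  b8=1 t=0,i=2
  ..###|#  b7=1 t=1,i=1
  ..##.|#  b6=1 t=0,i=8
  ..#.#|#  b5=1 t=1,i=14
  ..#..|#  b4=1 t=0,i=1
  ...##|#  b3=1 t=0,i=7
  ...#.|.  b2=0 t=0,i=0
  ....#|#  b1=1 t=0,i=6
  .....|#  b0=1 t=0,i=4
  bits 01000011111111010001100111111011 = 1140660731

1140660731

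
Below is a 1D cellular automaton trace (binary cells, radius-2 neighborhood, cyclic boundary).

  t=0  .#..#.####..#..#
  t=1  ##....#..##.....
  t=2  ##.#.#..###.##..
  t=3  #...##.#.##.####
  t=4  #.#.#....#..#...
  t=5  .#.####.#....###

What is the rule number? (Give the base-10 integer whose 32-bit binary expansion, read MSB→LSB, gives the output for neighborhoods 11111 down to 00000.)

  ##### -> .   bit 31 = 0  t=3,i=14
  ####. -> .   bit 30 = 0  t=0,i=8
  ###.# -> #   bit 29 = 1  t=2,i=10
  ###.. -> #   bit 28 = 1  t=0,i=9
  ##.## -> .   bit 27 = 0  t=2,i=11
  ##.#. -> .   bit 26 = 0  t=2,i=2
  ##..# -> #   bit 25 = 1  t=0,i=10
  ##... -> .   bit 24 = 0  t=1,i=2
  #.### -> #   bit 23 = 1  t=0,i=6
  #.##. -> #   bit 22 = 1  t=2,i=12
  #.#.# -> .   bit 21 = 0  t=2,i=3
  #.#.. -> #   bit 20 = 1  t=0,i=1
  #..## -> #   bit 19 = 1  t=1,i=8
  #..#. -> .   bit 18 = 0  t=0,i=3
  #...# -> #   bit 17 = 1  t=3,i=2
  #.... -> #   bit 16 = 1  t=1,i=3
  .#### -> .   bit 15 = 0  t=0,i=7
  .###. -> #   bit 14 = 1  t=2,i=9
  .##.# -> .   bit 13 = 0  t=2,i=1
  .##.. -> #   bit 12 = 1  t=1,i=1
  .#.## -> .   bit 11 = 0  t=0,i=5
  .#.#. -> #   bit 10 = 1  t=0,i=0
  .#..# -> .   bit 9 = 0  t=0,i=2
  .#... -> #   bit 8 = 1  t=4,i=5
  ..### -> .   bit 7 = 0  t=2,i=8
  ..##. -> #   bit 6 = 1  t=1,i=0
  ..#.# -> .   bit 5 = 0  t=0,i=4
  ..#.. -> .   bit 4 = 0  t=0,i=12
  ...## -> .   bit 3 = 0  t=1,i=15
  ...#. -> #   bit 2 = 1  t=1,i=5
  ....# -> .   bit 1 = 0  t=1,i=4
  ..... -> #   bit 0 = 1  t=1,i=13
  bits 00110010110110110101010101000101 = 853235013

853235013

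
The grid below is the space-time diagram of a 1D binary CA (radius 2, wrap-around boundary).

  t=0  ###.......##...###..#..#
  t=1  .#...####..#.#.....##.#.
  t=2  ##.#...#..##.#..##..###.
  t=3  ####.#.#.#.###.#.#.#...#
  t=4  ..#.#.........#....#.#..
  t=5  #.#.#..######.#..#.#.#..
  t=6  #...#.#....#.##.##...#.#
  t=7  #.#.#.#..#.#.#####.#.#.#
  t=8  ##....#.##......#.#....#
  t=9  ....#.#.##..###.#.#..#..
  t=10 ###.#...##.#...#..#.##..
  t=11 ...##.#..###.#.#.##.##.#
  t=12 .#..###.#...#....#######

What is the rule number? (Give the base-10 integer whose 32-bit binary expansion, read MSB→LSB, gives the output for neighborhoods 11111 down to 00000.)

  [31] ##### => .  t=3,i=1
  [30] ####. => #  t=0,i=1
  [29] ###.# => .  t=2,i=22
  [28] ###.. => .  t=0,i=2
  [27] ##.## => #  t=2,i=23
  [26] ##.#. => #  t=1,i=21
  [25] ##..# => .  t=0,i=18
  [24] ##... => .  t=0,i=3
  [23] #.### => .  t=3,i=11
  [22] #.##. => #  t=2,i=0
  [21] #.#.# => .  t=3,i=5
  [20] #.#.. => #  t=1,i=13
  [19] #..## => #  t=0,i=22
  [18] #..#. => #  t=0,i=19
  [17] #...# => #  t=0,i=13
  [16] #.... => .  t=0,i=4
  [15] .#### => .  t=0,i=0
  [14] .###. => .  t=0,i=16
  [13] .##.# => #  t=1,i=20
  [12] .##.. => #  t=0,i=11
  [11] .#.## => .  t=3,i=10
  [10] .#.#. => .  t=1,i=12
  [9] .#..# => .  t=0,i=21
  [8] .#... => .  t=1,i=2
  [7] ..### => .  t=0,i=15
  [6] ..##. => .  t=0,i=10
  [5] ..#.# => #  t=1,i=11
  [4] ..#.. => #  t=0,i=20
  [3] ...## => .  t=0,i=9
  [2] ...#. => .  t=2,i=6
  [1] ....# => #  t=0,i=8
  [0] ..... => #  t=0,i=5
  bits 01001100010111100011000000110011 = 1281241139

1281241139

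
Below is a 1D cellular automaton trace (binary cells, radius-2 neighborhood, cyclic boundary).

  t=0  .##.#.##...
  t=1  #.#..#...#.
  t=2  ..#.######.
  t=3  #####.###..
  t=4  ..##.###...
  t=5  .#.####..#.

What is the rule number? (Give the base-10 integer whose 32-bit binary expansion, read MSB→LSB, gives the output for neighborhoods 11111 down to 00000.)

3365366076

  nb #####: next=#  (t=2,i=6, bit31=1)
  nb ####.: next=#  (t=2,i=8, bit30=1)
  nb ###.#: next=.  (t=3,i=4, bit29=0)
  nb ###..: next=.  (t=2,i=9, bit28=0)
  nb ##.##: next=#  (t=3,i=5, bit27=1)
  nb ##.#.: next=.  (t=0,i=3, bit26=0)
  nb ##..#: next=.  (t=3,i=9, bit25=0)
  nb ##...: next=.  (t=0,i=8, bit24=0)
  nb #.###: next=#  (t=2,i=4, bit23=1)
  nb #.##.: next=.  (t=0,i=6, bit22=0)
  nb #.#.#: next=.  (t=0,i=4, bit21=0)
  nb #.#..: next=#  (t=1,i=2, bit20=1)
  nb #..##: next=.  (t=3,i=10, bit19=0)
  nb #..#.: next=#  (t=1,i=4, bit18=1)
  nb #...#: next=#  (t=1,i=7, bit17=1)
  nb #....: next=#  (t=0,i=9, bit16=1)
  nb .####: next=.  (t=2,i=5, bit15=0)
  nb .###.: next=#  (t=3,i=7, bit14=1)
  nb .##.#: next=#  (t=0,i=2, bit13=1)
  nb .##..: next=.  (t=0,i=7, bit12=0)
  nb .#.##: next=#  (t=0,i=5, bit11=1)
  nb .#.#.: next=.  (t=1,i=1, bit10=0)
  nb .#..#: next=.  (t=1,i=3, bit9=0)
  nb .#...: next=#  (t=1,i=6, bit8=1)
  nb ..###: next=.  (t=3,i=0, bit7=0)
  nb ..##.: next=.  (t=0,i=1, bit6=0)
  nb ..#.#: next=#  (t=1,i=9, bit5=1)
  nb ..#..: next=#  (t=1,i=5, bit4=1)
  nb ...##: next=#  (t=0,i=0, bit3=1)
  nb ...#.: next=#  (t=1,i=8, bit2=1)
  nb ....#: next=.  (t=0,i=10, bit1=0)
  nb .....: next=.  (t=4,i=10, bit0=0)
  bits 11001000100101110110100100111100 = 3365366076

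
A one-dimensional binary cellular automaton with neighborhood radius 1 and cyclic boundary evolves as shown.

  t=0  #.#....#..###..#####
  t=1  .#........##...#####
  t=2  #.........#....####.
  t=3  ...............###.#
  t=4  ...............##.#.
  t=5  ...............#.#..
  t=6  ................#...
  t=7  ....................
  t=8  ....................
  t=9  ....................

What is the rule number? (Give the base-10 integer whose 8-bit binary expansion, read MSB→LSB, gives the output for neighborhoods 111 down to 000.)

168

  nb ###: next=#  (t=0,i=11, bit7=1)
  nb ##.: next=.  (t=0,i=0, bit6=0)
  nb #.#: next=#  (t=0,i=1, bit5=1)
  nb #..: next=.  (t=0,i=3, bit4=0)
  nb .##: next=#  (t=0,i=10, bit3=1)
  nb .#.: next=.  (t=0,i=2, bit2=0)
  nb ..#: next=.  (t=0,i=6, bit1=0)
  nb ...: next=.  (t=0,i=4, bit0=0)
  bits 10101000 = 168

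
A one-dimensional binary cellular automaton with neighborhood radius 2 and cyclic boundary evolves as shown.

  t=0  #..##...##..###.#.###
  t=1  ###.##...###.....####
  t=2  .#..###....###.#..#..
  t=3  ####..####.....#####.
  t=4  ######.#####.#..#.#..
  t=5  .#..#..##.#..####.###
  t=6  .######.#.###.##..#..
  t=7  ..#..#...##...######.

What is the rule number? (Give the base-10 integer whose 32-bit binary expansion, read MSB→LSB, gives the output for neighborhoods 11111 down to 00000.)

1407040310

  nb #####: next=.  (t=1,i=0, bit31=0)
  nb ####.: next=#  (t=0,i=20, bit30=1)
  nb ###.#: next=.  (t=0,i=14, bit29=0)
  nb ###..: next=#  (t=0,i=0, bit28=1)
  nb ##.##: next=.  (t=1,i=3, bit27=0)
  nb ##.#.: next=.  (t=0,i=15, bit26=0)
  nb ##..#: next=#  (t=0,i=1, bit25=1)
  nb ##...: next=#  (t=0,i=5, bit24=1)
  nb #.###: next=#  (t=0,i=18, bit23=1)
  nb #.##.: next=#  (t=1,i=4, bit22=1)
  nb #.#.#: next=.  (t=0,i=16, bit21=0)
  nb #.#..: next=#  (t=2,i=15, bit20=1)
  nb #..##: next=#  (t=0,i=2, bit19=1)
  nb #..#.: next=#  (t=2,i=17, bit18=1)
  nb #...#: next=.  (t=0,i=6, bit17=0)
  nb #....: next=#  (t=1,i=13, bit16=1)
  nb .####: next=#  (t=0,i=19, bit15=1)
  nb .###.: next=.  (t=0,i=13, bit14=0)
  nb .##.#: next=#  (t=5,i=8, bit13=1)
  nb .##..: next=#  (t=0,i=4, bit12=1)
  nb .#.##: next=#  (t=0,i=17, bit11=1)
  nb .#.#.: next=.  (t=4,i=17, bit10=0)
  nb .#..#: next=#  (t=2,i=2, bit9=1)
  nb .#...: next=#  (t=2,i=19, bit8=1)
  nb ..###: next=.  (t=0,i=12, bit7=0)
  nb ..##.: next=.  (t=0,i=3, bit6=0)
  nb ..#.#: next=#  (t=4,i=16, bit5=1)
  nb ..#..: next=#  (t=2,i=1, bit4=1)
  nb ...##: next=.  (t=0,i=7, bit3=0)
  nb ...#.: next=#  (t=2,i=0, bit2=1)
  nb ....#: next=#  (t=1,i=15, bit1=1)
  nb .....: next=.  (t=1,i=14, bit0=0)
  bits 01010011110111011011101100110110 = 1407040310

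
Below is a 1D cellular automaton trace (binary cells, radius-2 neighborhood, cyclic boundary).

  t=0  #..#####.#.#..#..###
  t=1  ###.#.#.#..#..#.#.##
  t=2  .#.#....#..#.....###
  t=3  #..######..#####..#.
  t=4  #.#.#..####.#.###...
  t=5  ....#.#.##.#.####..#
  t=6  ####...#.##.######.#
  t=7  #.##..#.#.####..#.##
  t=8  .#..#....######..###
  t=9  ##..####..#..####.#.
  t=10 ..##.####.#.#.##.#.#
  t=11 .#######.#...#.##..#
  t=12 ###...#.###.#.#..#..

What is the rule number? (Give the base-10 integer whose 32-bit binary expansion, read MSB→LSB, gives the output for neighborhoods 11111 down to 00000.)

1587145047

  nb #####: next=.  (t=0,i=5, bit31=0)
  nb ####.: next=#  (t=0,i=6, bit30=1)
  nb ###.#: next=.  (t=0,i=7, bit29=0)
  nb ###..: next=#  (t=0,i=0, bit28=1)
  nb ##.##: next=#  (t=6,i=11, bit27=1)
  nb ##.#.: next=#  (t=0,i=8, bit26=1)
  nb ##..#: next=#  (t=0,i=1, bit25=1)
  nb ##...: next=.  (t=4,i=17, bit24=0)
  nb #.###: next=#  (t=1,i=18, bit23=1)
  nb #.##.: next=.  (t=5,i=8, bit22=0)
  nb #.#.#: next=.  (t=0,i=9, bit21=0)
  nb #.#..: next=#  (t=0,i=11, bit20=1)
  nb #..##: next=#  (t=0,i=2, bit19=1)
  nb #..#.: next=.  (t=0,i=13, bit18=0)
  nb #...#: next=.  (t=4,i=18, bit17=0)
  nb #....: next=#  (t=2,i=5, bit16=1)
  nb .####: next=#  (t=0,i=4, bit15=1)
  nb .###.: next=#  (t=2,i=18, bit14=1)
  nb .##.#: next=#  (t=5,i=9, bit13=1)
  nb .##..: next=.  (t=7,i=3, bit12=0)
  nb .#.##: next=#  (t=1,i=17, bit11=1)
  nb .#.#.: next=.  (t=0,i=10, bit10=0)
  nb .#..#: next=.  (t=0,i=12, bit9=0)
  nb .#...: next=#  (t=2,i=4, bit8=1)
  nb ..###: next=.  (t=0,i=3, bit7=0)
  nb ..##.: next=#  (t=10,i=2, bit6=1)
  nb ..#.#: next=.  (t=1,i=14, bit5=0)
  nb ..#..: next=#  (t=0,i=14, bit4=1)
  nb ...##: next=.  (t=2,i=16, bit3=0)
  nb ...#.: next=#  (t=2,i=7, bit2=1)
  nb ....#: next=#  (t=2,i=6, bit1=1)
  nb .....: next=#  (t=2,i=14, bit0=1)
  bits 01011110100110011110100101010111 = 1587145047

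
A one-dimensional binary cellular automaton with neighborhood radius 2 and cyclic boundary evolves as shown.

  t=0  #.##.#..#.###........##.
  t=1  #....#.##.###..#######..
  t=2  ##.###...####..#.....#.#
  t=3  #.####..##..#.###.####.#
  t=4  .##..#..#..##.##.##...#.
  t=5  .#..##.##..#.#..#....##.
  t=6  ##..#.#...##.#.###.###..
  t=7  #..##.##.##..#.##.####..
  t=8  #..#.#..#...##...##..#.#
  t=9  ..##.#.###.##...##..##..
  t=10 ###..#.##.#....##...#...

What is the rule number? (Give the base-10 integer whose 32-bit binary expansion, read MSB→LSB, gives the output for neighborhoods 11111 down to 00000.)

  nb #####: next=.  (t=1,i=17, bit31=0)
  nb ####.: next=.  (t=1,i=20, bit30=0)
  nb ###.#: next=.  (t=2,i=1, bit29=0)
  nb ###..: next=#  (t=0,i=12, bit28=1)
  nb ##.##: next=#  (t=1,i=9, bit27=1)
  nb ##.#.: next=.  (t=0,i=4, bit26=0)
  nb ##..#: next=.  (t=1,i=13, bit25=0)
  nb ##...: next=.  (t=0,i=13, bit24=0)
  nb #.###: next=#  (t=0,i=10, bit23=1)
  nb #.##.: next=.  (t=0,i=2, bit22=0)
  nb #.#.#: next=#  (t=0,i=0, bit21=1)
  nb #.#..: next=#  (t=0,i=5, bit20=1)
  nb #..##: next=.  (t=1,i=14, bit19=0)
  nb #..#.: next=#  (t=0,i=7, bit18=1)
  nb #...#: next=.  (t=2,i=7, bit17=0)
  nb #....: next=.  (t=0,i=14, bit16=0)
  nb .####: next=.  (t=1,i=16, bit15=0)
  nb .###.: next=#  (t=0,i=11, bit14=1)
  nb .##.#: next=.  (t=0,i=3, bit13=0)
  nb .##..: next=.  (t=3,i=9, bit12=0)
  nb .#.##: next=.  (t=0,i=1, bit11=0)
  nb .#.#.: next=.  (t=5,i=12, bit10=0)
  nb .#..#: next=.  (t=0,i=6, bit9=0)
  nb .#...: next=#  (t=1,i=1, bit8=1)
  nb ..###: next=#  (t=1,i=15, bit7=1)
  nb ..##.: next=#  (t=0,i=21, bit6=1)
  nb ..#.#: next=#  (t=0,i=8, bit5=1)
  nb ..#..: next=#  (t=1,i=0, bit4=1)
  nb ...##: next=#  (t=0,i=20, bit3=1)
  nb ...#.: next=#  (t=1,i=4, bit2=1)
  nb ....#: next=#  (t=0,i=19, bit1=1)
  nb .....: next=#  (t=0,i=15, bit0=1)
  bits 00011000101101000100000111111111 = 414466559

414466559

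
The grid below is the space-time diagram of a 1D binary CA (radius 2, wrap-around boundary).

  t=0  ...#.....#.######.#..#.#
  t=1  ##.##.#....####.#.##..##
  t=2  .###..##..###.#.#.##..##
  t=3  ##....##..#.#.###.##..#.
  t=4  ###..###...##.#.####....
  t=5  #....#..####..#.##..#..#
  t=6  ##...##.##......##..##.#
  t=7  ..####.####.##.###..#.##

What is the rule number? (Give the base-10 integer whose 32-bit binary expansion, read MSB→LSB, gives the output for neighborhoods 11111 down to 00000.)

  nb #####: next=#  (t=0,i=13, bit31=1)
  nb ####.: next=.  (t=0,i=15, bit30=0)
  nb ###.#: next=#  (t=0,i=16, bit29=1)
  nb ###..: next=.  (t=2,i=3, bit28=0)
  nb ##.##: next=#  (t=1,i=2, bit27=1)
  nb ##.#.: next=.  (t=0,i=17, bit26=0)
  nb ##..#: next=.  (t=1,i=20, bit25=0)
  nb ##...: next=#  (t=3,i=2, bit24=1)
  nb #.###: next=#  (t=0,i=11, bit23=1)
  nb #.##.: next=#  (t=1,i=3, bit22=1)
  nb #.#.#: next=#  (t=1,i=16, bit21=1)
  nb #.#..: next=#  (t=0,i=18, bit20=1)
  nb #..##: next=.  (t=1,i=21, bit19=0)
  nb #..#.: next=.  (t=0,i=20, bit18=0)
  nb #...#: next=#  (t=0,i=1, bit17=1)
  nb #....: next=.  (t=0,i=5, bit16=0)
  nb .####: next=#  (t=0,i=12, bit15=1)
  nb .###.: next=.  (t=2,i=2, bit14=0)
  nb .##.#: next=.  (t=1,i=4, bit13=0)
  nb .##..: next=#  (t=1,i=19, bit12=1)
  nb .#.##: next=.  (t=0,i=10, bit11=0)
  nb .#.#.: next=#  (t=0,i=22, bit10=1)
  nb .#..#: next=#  (t=0,i=19, bit9=1)
  nb .#...: next=#  (t=0,i=0, bit8=1)
  nb ..###: next=#  (t=1,i=11, bit7=1)
  nb ..##.: next=#  (t=2,i=6, bit6=1)
  nb ..#.#: next=.  (t=0,i=9, bit5=0)
  nb ..#..: next=#  (t=0,i=3, bit4=1)
  nb ...##: next=#  (t=1,i=10, bit3=1)
  nb ...#.: next=.  (t=0,i=2, bit2=0)
  nb ....#: next=.  (t=0,i=7, bit1=0)
  nb .....: next=#  (t=0,i=6, bit0=1)
  bits 10101001111100101001011111011001 = 2851248089

2851248089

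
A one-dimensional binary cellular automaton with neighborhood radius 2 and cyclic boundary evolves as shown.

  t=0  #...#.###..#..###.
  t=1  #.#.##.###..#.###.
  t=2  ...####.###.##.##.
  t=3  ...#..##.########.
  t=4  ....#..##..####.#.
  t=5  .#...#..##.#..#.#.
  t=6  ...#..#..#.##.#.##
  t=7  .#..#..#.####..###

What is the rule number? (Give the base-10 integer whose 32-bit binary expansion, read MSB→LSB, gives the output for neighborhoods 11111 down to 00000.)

3125967521

  ##### -> #   bit 31 = 1  t=3,i=11
  ####. -> .   bit 30 = 0  t=2,i=5
  ###.# -> #   bit 29 = 1  t=0,i=16
  ###.. -> #   bit 28 = 1  t=0,i=8
  ##.## -> #   bit 27 = 1  t=1,i=6
  ##.#. -> .   bit 26 = 0  t=0,i=17
  ##..# -> #   bit 25 = 1  t=0,i=9
  ##... -> .   bit 24 = 0  t=2,i=17
  #.### -> .   bit 23 = 0  t=0,i=6
  #.##. -> #   bit 22 = 1  t=1,i=4
  #.#.# -> .   bit 21 = 0  t=1,i=0
  #.#.. -> #   bit 20 = 1  t=0,i=0
  #..## -> .   bit 19 = 0  t=0,i=13
  #..#. -> .   bit 18 = 0  t=0,i=10
  #...# -> #   bit 17 = 1  t=0,i=2
  #.... -> .   bit 16 = 0  t=2,i=0
  .#### -> .   bit 15 = 0  t=2,i=4
  .###. -> #   bit 14 = 1  t=0,i=7
  .##.# -> #   bit 13 = 1  t=1,i=5
  .##.. -> #   bit 12 = 1  t=2,i=16
  .#.## -> #   bit 11 = 1  t=0,i=5
  .#.#. -> .   bit 10 = 0  t=1,i=1
  .#..# -> #   bit 9 = 1  t=0,i=12
  .#... -> .   bit 8 = 0  t=0,i=1
  ..### -> #   bit 7 = 1  t=0,i=14
  ..##. -> .   bit 6 = 0  t=3,i=6
  ..#.# -> #   bit 5 = 1  t=0,i=4
  ..#.. -> .   bit 4 = 0  t=0,i=11
  ...## -> .   bit 3 = 0  t=2,i=2
  ...#. -> .   bit 2 = 0  t=0,i=3
  ....# -> .   bit 1 = 0  t=2,i=1
  ..... -> #   bit 0 = 1  t=4,i=1
  bits 10111010010100100111101010100001 = 3125967521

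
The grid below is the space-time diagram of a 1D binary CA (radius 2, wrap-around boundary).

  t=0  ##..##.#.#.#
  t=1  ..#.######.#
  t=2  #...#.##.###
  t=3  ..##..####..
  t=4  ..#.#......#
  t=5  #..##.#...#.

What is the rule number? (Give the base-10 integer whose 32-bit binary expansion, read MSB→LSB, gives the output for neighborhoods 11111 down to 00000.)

2935170628

  [31] ##### => #  t=1,i=6
  [30] ####. => .  t=1,i=8
  [29] ###.# => #  t=1,i=9
  [28] ###.. => .  t=0,i=1
  [27] ##.## => #  t=2,i=8
  [26] ##.#. => #  t=0,i=6
  [25] ##..# => #  t=0,i=2
  [24] ##... => .  t=2,i=1
  [23] #.### => #  t=0,i=11
  [22] #.##. => #  t=2,i=6
  [21] #.#.# => #  t=0,i=7
  [20] #.#.. => #  t=1,i=11
  [19] #..## => .  t=0,i=3
  [18] #..#. => .  t=1,i=1
  [17] #...# => #  t=2,i=2
  [16] #.... => #  t=3,i=11
  [15] .#### => .  t=1,i=5
  [14] .###. => .  t=0,i=0
  [13] .##.# => #  t=0,i=5
  [12] .##.. => .  t=3,i=3
  [11] .#.## => .  t=0,i=10
  [10] .#.#. => #  t=0,i=8
  [9] .#..# => #  t=1,i=0
  [8] .#... => .  t=4,i=5
  [7] ..### => .  t=3,i=6
  [6] ..##. => #  t=0,i=4
  [5] ..#.# => .  t=1,i=2
  [4] ..#.. => .  t=4,i=11
  [3] ...## => .  t=3,i=1
  [2] ...#. => #  t=2,i=3
  [1] ....# => .  t=3,i=0
  [0] ..... => .  t=4,i=7
  bits 10101110111100110010011001000100 = 2935170628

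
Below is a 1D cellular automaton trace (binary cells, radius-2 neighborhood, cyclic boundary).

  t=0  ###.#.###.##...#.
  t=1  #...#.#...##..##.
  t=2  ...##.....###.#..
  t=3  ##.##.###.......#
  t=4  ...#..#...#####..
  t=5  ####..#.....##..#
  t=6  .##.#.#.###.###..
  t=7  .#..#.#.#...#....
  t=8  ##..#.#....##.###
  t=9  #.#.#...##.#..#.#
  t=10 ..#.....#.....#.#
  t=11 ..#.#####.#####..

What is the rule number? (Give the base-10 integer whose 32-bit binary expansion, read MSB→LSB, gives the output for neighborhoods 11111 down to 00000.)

3269529719

  #####|#  b31=1 t=4,i=12
  ####.|#  b30=1 t=4,i=13
  ###.#|.  b29=0 t=0,i=2
  ###..|.  b28=0 t=3,i=8
  ##.##|.  b27=0 t=0,i=9
  ##.#.|.  b26=0 t=0,i=3
  ##..#|#  b25=1 t=1,i=12
  ##...|.  b24=0 t=0,i=12
  #.###|#  b23=1 t=0,i=0
  #.##.|#  b22=1 t=0,i=10
  #.#.#|#  b21=1 t=0,i=4
  #.#..|.  b20=0 t=1,i=0
  #..##|.  b19=0 t=1,i=13
  #..#.|.  b18=0 t=4,i=5
  #...#|.  b17=0 t=0,i=13
  #....|#  b16=1 t=2,i=6
  .####|.  b15=0 t=4,i=11
  .###.|.  b14=0 t=0,i=1
  .##.#|.  b13=0 t=1,i=15
  .##..|#  b12=1 t=0,i=11
  .#.##|.  b11=0 t=0,i=5
  .#.#.|.  b10=0 t=1,i=5
  .#..#|.  b9=0 t=4,i=4
  .#...|.  b8=0 t=1,i=1
  ..###|.  b7=0 t=2,i=10
  ..##.|#  b6=1 t=1,i=10
  ..#.#|#  b5=1 t=0,i=15
  ..#..|#  b4=1 t=4,i=3
  ...##|.  b3=0 t=1,i=9
  ...#.|#  b2=1 t=0,i=14
  ....#|#  b1=1 t=2,i=1
  .....|#  b0=1 t=2,i=0
  bits 11000010111000010001000001110111 = 3269529719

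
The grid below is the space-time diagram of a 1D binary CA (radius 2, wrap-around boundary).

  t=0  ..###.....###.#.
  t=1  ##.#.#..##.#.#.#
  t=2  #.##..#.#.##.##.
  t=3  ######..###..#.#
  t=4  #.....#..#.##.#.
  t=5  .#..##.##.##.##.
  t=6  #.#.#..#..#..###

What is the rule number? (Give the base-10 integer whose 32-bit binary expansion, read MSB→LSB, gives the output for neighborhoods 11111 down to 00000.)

  [31] ##### => .  t=3,i=1
  [30] ####. => .  t=3,i=4
  [29] ###.# => .  t=0,i=12
  [28] ###.. => .  t=0,i=4
  [27] ##.## => .  t=2,i=12
  [26] ##.#. => #  t=0,i=13
  [25] ##..# => #  t=2,i=4
  [24] ##... => #  t=0,i=5
  [23] #.### => .  t=1,i=15
  [22] #.##. => #  t=2,i=2
  [21] #.#.# => #  t=1,i=3
  [20] #.#.. => .  t=0,i=14
  [19] #..## => .  t=1,i=7
  [18] #..#. => #  t=2,i=5
  [17] #...# => #  t=0,i=0
  [16] #.... => .  t=0,i=6
  [15] .#### => #  t=3,i=0
  [14] .###. => #  t=0,i=3
  [13] .##.# => .  t=1,i=9
  [12] .##.. => #  t=2,i=3
  [11] .#.## => #  t=1,i=14
  [10] .#.#. => .  t=1,i=4
  [9] .#..# => #  t=1,i=6
  [8] .#... => #  t=0,i=15
  [7] ..### => .  t=0,i=2
  [6] ..##. => #  t=1,i=8
  [5] ..#.# => .  t=2,i=6
  [4] ..#.. => .  t=4,i=6
  [3] ...## => #  t=0,i=1
  [2] ...#. => #  t=4,i=5
  [1] ....# => #  t=0,i=8
  [0] ..... => .  t=0,i=7
  bits 00000111011001101101101101001110 = 124181326

124181326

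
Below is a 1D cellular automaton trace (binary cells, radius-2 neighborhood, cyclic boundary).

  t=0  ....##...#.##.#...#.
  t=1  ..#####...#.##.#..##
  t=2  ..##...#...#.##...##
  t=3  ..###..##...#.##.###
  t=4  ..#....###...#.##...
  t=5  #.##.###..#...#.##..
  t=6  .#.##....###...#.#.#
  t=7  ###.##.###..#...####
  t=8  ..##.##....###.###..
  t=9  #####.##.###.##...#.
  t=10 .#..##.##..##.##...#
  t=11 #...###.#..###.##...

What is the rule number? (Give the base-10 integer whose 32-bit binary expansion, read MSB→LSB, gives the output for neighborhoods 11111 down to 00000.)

  [31] ##### => .  t=1,i=4
  [30] ####. => .  t=1,i=5
  [29] ###.# => #  t=7,i=2
  [28] ###.. => .  t=1,i=6
  [27] ##.## => #  t=3,i=16
  [26] ##.#. => #  t=0,i=13
  [25] ##..# => .  t=1,i=0
  [24] ##... => #  t=0,i=6
  [23] #.### => .  t=3,i=17
  [22] #.##. => .  t=0,i=11
  [21] #.#.# => #  t=6,i=1
  [20] #.#.. => .  t=0,i=14
  [19] #..## => .  t=1,i=1
  [18] #..#. => #  t=5,i=9
  [17] #...# => .  t=0,i=7
  [16] #.... => .  t=0,i=0
  [15] .#### => #  t=1,i=3
  [14] .###. => .  t=3,i=3
  [13] .##.# => #  t=0,i=12
  [12] .##.. => #  t=0,i=5
  [11] .#.## => #  t=0,i=10
  [10] .#.#. => #  t=6,i=0
  [9] .#..# => .  t=1,i=16
  [8] .#... => #  t=0,i=15
  [7] ..### => #  t=1,i=2
  [6] ..##. => #  t=0,i=4
  [5] ..#.# => .  t=0,i=9
  [4] ..#.. => #  t=0,i=18
  [3] ...## => #  t=0,i=3
  [2] ...#. => .  t=0,i=8
  [1] ....# => #  t=0,i=2
  [0] ..... => .  t=0,i=1
  bits 00101101001001001011110111011010 = 757382618

757382618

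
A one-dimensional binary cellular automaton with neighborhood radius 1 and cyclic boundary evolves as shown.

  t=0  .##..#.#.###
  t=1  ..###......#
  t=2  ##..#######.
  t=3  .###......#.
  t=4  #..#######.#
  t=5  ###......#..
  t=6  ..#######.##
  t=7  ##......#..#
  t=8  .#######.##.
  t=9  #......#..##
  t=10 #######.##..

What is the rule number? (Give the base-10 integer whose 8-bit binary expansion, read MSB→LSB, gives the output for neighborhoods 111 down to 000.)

83

  ### -> .   bit 7 = 0  t=0,i=10
  ##. -> #   bit 6 = 1  t=0,i=2
  #.# -> .   bit 5 = 0  t=0,i=0
  #.. -> #   bit 4 = 1  t=0,i=3
  .## -> .   bit 3 = 0  t=0,i=1
  .#. -> .   bit 2 = 0  t=0,i=5
  ..# -> #   bit 1 = 1  t=0,i=4
  ... -> #   bit 0 = 1  t=1,i=6
  bits 01010011 = 83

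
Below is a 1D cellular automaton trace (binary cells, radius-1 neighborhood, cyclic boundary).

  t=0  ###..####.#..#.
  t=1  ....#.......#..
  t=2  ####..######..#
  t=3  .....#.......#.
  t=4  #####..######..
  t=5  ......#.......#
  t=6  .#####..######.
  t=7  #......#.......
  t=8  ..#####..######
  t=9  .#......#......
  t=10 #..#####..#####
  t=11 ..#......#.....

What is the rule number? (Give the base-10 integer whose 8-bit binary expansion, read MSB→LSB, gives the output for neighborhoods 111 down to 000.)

  ###|.  b7=0 t=0,i=1
  ##.|.  b6=0 t=0,i=2
  #.#|.  b5=0 t=0,i=9
  #..|.  b4=0 t=0,i=3
  .##|.  b3=0 t=0,i=0
  .#.|.  b2=0 t=0,i=10
  ..#|#  b1=1 t=0,i=4
  ...|#  b0=1 t=1,i=0
  bits 00000011 = 3

3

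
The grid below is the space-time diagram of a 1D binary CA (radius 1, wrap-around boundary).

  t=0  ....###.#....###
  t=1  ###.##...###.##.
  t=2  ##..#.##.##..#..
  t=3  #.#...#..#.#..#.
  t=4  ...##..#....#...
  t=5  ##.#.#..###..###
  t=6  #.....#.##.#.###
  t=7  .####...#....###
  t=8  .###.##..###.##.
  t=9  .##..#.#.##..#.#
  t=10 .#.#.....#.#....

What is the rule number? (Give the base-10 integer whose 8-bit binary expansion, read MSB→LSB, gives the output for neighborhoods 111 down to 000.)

  ### -> #   bit 7 = 1  t=0,i=5
  ##. -> .   bit 6 = 0  t=0,i=6
  #.# -> .   bit 5 = 0  t=0,i=7
  #.. -> #   bit 4 = 1  t=0,i=0
  .## -> #   bit 3 = 1  t=0,i=4
  .#. -> .   bit 2 = 0  t=0,i=8
  ..# -> .   bit 1 = 0  t=0,i=3
  ... -> #   bit 0 = 1  t=0,i=1
  bits 10011001 = 153

153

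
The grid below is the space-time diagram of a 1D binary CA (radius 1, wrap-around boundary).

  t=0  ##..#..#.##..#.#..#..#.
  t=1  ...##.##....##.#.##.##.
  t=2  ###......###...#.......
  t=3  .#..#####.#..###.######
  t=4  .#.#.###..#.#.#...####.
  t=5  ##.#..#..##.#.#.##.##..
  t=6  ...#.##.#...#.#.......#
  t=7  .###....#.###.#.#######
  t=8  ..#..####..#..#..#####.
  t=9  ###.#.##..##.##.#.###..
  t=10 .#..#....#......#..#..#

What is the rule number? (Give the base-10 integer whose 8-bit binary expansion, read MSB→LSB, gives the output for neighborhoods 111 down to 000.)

  ###|#  b7=1 t=2,i=1
  ##.|.  b6=0 t=0,i=1
  #.#|.  b5=0 t=0,i=8
  #..|.  b4=0 t=0,i=2
  .##|.  b3=0 t=0,i=0
  .#.|#  b2=1 t=0,i=4
  ..#|#  b1=1 t=0,i=3
  ...|#  b0=1 t=1,i=0
  bits 10000111 = 135

135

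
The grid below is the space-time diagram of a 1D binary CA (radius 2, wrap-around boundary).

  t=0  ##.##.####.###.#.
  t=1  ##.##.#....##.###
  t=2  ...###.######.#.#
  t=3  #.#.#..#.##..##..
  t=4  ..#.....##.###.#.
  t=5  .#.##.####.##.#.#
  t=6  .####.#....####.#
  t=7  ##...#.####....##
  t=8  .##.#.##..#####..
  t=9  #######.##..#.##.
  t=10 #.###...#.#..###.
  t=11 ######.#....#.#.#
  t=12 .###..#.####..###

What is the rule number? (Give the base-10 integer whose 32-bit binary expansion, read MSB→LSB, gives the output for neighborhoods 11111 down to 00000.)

  ##### -> #   bit 31 = 1  t=1,i=16
  ####. -> .   bit 30 = 0  t=0,i=8
  ###.# -> .   bit 29 = 0  t=0,i=9
  ###.. -> #   bit 28 = 1  t=7,i=1
  ##.## -> .   bit 27 = 0  t=0,i=2
  ##.#. -> #   bit 26 = 1  t=0,i=14
  ##..# -> #   bit 25 = 1  t=3,i=11
  ##... -> #   bit 24 = 1  t=7,i=2
  #.### -> #   bit 23 = 1  t=0,i=6
  #.##. -> #   bit 22 = 1  t=0,i=0
  #.#.# -> #   bit 21 = 1  t=0,i=15
  #.#.. -> .   bit 20 = 0  t=1,i=6
  #..## -> #   bit 19 = 1  t=3,i=12
  #..#. -> .   bit 18 = 0  t=3,i=6
  #...# -> .   bit 17 = 0  t=2,i=1
  #.... -> #   bit 16 = 1  t=1,i=8
  .#### -> .   bit 15 = 0  t=0,i=7
  .###. -> #   bit 14 = 1  t=0,i=12
  .##.# -> #   bit 13 = 1  t=0,i=1
  .##.. -> .   bit 12 = 0  t=3,i=10
  .#.## -> #   bit 11 = 1  t=0,i=16
  .#.#. -> .   bit 10 = 0  t=2,i=15
  .#..# -> .   bit 9 = 0  t=3,i=5
  .#... -> #   bit 8 = 1  t=1,i=7
  ..### -> .   bit 7 = 0  t=2,i=3
  ..##. -> #   bit 6 = 1  t=1,i=11
  ..#.# -> .   bit 5 = 0  t=3,i=0
  ..#.. -> .   bit 4 = 0  t=4,i=2
  ...## -> #   bit 3 = 1  t=1,i=10
  ...#. -> #   bit 2 = 1  t=4,i=1
  ....# -> #   bit 1 = 1  t=1,i=9
  ..... -> .   bit 0 = 0  t=4,i=5
  bits 10010111111010010110100101001110 = 2548656462

2548656462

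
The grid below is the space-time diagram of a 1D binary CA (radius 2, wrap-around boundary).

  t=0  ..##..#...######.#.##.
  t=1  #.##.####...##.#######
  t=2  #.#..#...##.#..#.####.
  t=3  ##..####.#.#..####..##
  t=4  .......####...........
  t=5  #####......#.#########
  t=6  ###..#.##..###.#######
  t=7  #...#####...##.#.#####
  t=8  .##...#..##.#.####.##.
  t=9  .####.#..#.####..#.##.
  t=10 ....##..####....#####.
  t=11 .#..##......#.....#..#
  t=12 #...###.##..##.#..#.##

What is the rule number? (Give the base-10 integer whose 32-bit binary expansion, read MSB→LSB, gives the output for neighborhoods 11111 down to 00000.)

  #####|#  b31=1 t=0,i=12
  ####.|.  b30=0 t=0,i=14
  ###.#|#  b29=1 t=0,i=15
  ###..|.  b28=0 t=1,i=8
  ##.##|.  b27=0 t=1,i=1
  ##.#.|#  b26=1 t=0,i=16
  ##..#|.  b25=0 t=0,i=4
  ##...|#  b24=1 t=0,i=21
  #.###|#  b23=1 t=1,i=5
  #.##.|#  b22=1 t=0,i=19
  #.#.#|#  b21=1 t=0,i=17
  #.#..|.  b20=0 t=2,i=2
  #..##|.  b19=0 t=3,i=3
  #..#.|#  b18=1 t=0,i=5
  #...#|#  b17=1 t=0,i=0
  #....|.  b16=0 t=4,i=12
  .####|.  b15=0 t=0,i=11
  .###.|#  b14=1 t=6,i=12
  .##.#|.  b13=0 t=1,i=3
  .##..|#  b12=1 t=0,i=3
  .#.##|#  b11=1 t=0,i=18
  .#.#.|#  b10=1 t=2,i=1
  .#..#|.  b9=0 t=2,i=3
  .#...|#  b8=1 t=0,i=7
  ..###|.  b7=0 t=0,i=10
  ..##.|#  b6=1 t=0,i=2
  ..#.#|#  b5=1 t=2,i=15
  ..#..|#  b4=1 t=0,i=6
  ...##|.  b3=0 t=0,i=1
  ...#.|.  b2=0 t=5,i=10
  ....#|.  b1=0 t=4,i=5
  .....|#  b0=1 t=4,i=0
  bits 10100101111001100101110101110001 = 2783337841

2783337841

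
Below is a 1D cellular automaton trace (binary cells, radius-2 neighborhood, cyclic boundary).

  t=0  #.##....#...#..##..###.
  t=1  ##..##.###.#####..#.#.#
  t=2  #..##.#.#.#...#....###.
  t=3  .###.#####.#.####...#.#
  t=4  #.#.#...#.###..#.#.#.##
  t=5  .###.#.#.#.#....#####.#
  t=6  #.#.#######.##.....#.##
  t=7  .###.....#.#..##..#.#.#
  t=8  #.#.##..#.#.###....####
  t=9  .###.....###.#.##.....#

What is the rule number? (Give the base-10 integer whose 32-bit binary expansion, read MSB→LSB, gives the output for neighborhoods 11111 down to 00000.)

  ##### -> .   bit 31 = 0  t=1,i=13
  ####. -> #   bit 30 = 1  t=1,i=14
  ###.# -> .   bit 29 = 0  t=0,i=21
  ###.. -> .   bit 28 = 0  t=1,i=1
  ##.## -> #   bit 27 = 1  t=1,i=6
  ##.#. -> #   bit 26 = 1  t=0,i=22
  ##..# -> .   bit 25 = 0  t=0,i=17
  ##... -> #   bit 24 = 1  t=0,i=4
  #.### -> .   bit 23 = 0  t=1,i=7
  #.##. -> .   bit 22 = 0  t=0,i=2
  #.#.# -> #   bit 21 = 1  t=0,i=0
  #.#.. -> .   bit 20 = 0  t=2,i=0
  #..## -> #   bit 19 = 1  t=0,i=14
  #..#. -> .   bit 18 = 0  t=1,i=17
  #...# -> .   bit 17 = 0  t=0,i=10
  #.... -> #   bit 16 = 1  t=0,i=5
  .#### -> .   bit 15 = 0  t=1,i=12
  .###. -> #   bit 14 = 1  t=0,i=20
  .##.# -> .   bit 13 = 0  t=1,i=5
  .##.. -> .   bit 12 = 0  t=0,i=3
  .#.## -> #   bit 11 = 1  t=0,i=1
  .#.#. -> #   bit 10 = 1  t=1,i=19
  .#..# -> #   bit 9 = 1  t=0,i=13
  .#... -> #   bit 8 = 1  t=0,i=9
  ..### -> .   bit 7 = 0  t=0,i=19
  ..##. -> #   bit 6 = 1  t=0,i=15
  ..#.# -> .   bit 5 = 0  t=1,i=18
  ..#.. -> #   bit 4 = 1  t=0,i=8
  ...## -> .   bit 3 = 0  t=2,i=18
  ...#. -> #   bit 2 = 1  t=0,i=7
  ....# -> .   bit 1 = 0  t=0,i=6
  ..... -> .   bit 0 = 0  t=6,i=16
  bits 01001101001010010100111101010100 = 1294552916

1294552916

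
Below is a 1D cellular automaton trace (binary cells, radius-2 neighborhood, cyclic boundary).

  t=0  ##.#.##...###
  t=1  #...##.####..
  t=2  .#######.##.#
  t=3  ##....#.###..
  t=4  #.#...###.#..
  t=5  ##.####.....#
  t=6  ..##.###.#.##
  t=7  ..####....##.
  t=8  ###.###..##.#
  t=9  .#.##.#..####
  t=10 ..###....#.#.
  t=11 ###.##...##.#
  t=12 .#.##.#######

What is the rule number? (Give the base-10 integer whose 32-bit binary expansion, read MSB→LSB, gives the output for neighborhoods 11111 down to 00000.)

1506160105

  ##### -> .   bit 31 = 0  t=0,i=12
  ####. -> #   bit 30 = 1  t=0,i=0
  ###.# -> .   bit 29 = 0  t=0,i=1
  ###.. -> #   bit 28 = 1  t=1,i=10
  ##.## -> #   bit 27 = 1  t=1,i=6
  ##.#. -> .   bit 26 = 0  t=0,i=2
  ##..# -> .   bit 25 = 0  t=1,i=11
  ##... -> #   bit 24 = 1  t=0,i=7
  #.### -> #   bit 23 = 1  t=1,i=7
  #.##. -> #   bit 22 = 1  t=0,i=5
  #.#.# -> .   bit 21 = 0  t=0,i=3
  #.#.. -> .   bit 20 = 0  t=4,i=2
  #..## -> .   bit 19 = 0  t=3,i=12
  #..#. -> #   bit 18 = 1  t=1,i=12
  #...# -> #   bit 17 = 1  t=0,i=8
  #.... -> .   bit 16 = 0  t=3,i=3
  .#### -> .   bit 15 = 0  t=0,i=11
  .###. -> .   bit 14 = 0  t=3,i=9
  .##.# -> #   bit 13 = 1  t=1,i=5
  .##.. -> .   bit 12 = 0  t=0,i=6
  .#.## -> #   bit 11 = 1  t=0,i=4
  .#.#. -> #   bit 10 = 1  t=4,i=1
  .#..# -> .   bit 9 = 0  t=4,i=11
  .#... -> #   bit 8 = 1  t=1,i=1
  ..### -> #   bit 7 = 1  t=0,i=10
  ..##. -> #   bit 6 = 1  t=1,i=4
  ..#.# -> #   bit 5 = 1  t=3,i=6
  ..#.. -> .   bit 4 = 0  t=1,i=0
  ...## -> #   bit 3 = 1  t=0,i=9
  ...#. -> .   bit 2 = 0  t=3,i=5
  ....# -> .   bit 1 = 0  t=3,i=4
  ..... -> #   bit 0 = 1  t=5,i=9
  bits 01011001110001100010110111101001 = 1506160105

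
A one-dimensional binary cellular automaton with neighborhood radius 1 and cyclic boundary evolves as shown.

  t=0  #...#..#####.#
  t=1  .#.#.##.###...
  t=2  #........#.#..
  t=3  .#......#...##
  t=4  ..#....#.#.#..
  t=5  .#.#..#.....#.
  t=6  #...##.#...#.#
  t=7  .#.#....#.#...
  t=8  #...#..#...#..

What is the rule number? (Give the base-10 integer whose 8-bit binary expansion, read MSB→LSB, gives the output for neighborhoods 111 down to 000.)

  ###|#  b7=1 t=0,i=8
  ##.|.  b6=0 t=0,i=0
  #.#|.  b5=0 t=0,i=12
  #..|#  b4=1 t=0,i=1
  .##|.  b3=0 t=0,i=7
  .#.|.  b2=0 t=0,i=4
  ..#|#  b1=1 t=0,i=3
  ...|.  b0=0 t=0,i=2
  bits 10010010 = 146

146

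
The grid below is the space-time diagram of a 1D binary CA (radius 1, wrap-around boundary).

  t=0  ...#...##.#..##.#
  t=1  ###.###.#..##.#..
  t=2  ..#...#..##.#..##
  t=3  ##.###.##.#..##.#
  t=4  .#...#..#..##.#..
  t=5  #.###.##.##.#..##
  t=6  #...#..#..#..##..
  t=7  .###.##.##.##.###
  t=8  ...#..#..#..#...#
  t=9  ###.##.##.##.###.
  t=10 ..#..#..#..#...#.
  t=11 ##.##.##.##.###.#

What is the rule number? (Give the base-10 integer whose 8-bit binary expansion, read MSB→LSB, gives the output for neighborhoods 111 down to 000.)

  [7] ### => .  t=1,i=1
  [6] ##. => #  t=0,i=8
  [5] #.# => .  t=0,i=9
  [4] #.. => #  t=0,i=0
  [3] .## => .  t=0,i=7
  [2] .#. => .  t=0,i=3
  [1] ..# => #  t=0,i=2
  [0] ... => #  t=0,i=1
  bits 01010011 = 83

83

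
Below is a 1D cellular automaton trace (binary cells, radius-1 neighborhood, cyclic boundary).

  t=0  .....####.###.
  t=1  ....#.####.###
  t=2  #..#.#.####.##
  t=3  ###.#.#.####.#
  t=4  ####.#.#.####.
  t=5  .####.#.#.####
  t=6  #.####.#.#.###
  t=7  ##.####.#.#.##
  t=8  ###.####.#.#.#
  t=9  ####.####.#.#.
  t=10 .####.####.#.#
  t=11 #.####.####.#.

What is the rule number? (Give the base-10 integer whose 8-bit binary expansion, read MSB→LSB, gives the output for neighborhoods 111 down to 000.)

242

  ###|#  b7=1 t=0,i=6
  ##.|#  b6=1 t=0,i=8
  #.#|#  b5=1 t=0,i=9
  #..|#  b4=1 t=0,i=13
  .##|.  b3=0 t=0,i=5
  .#.|.  b2=0 t=1,i=4
  ..#|#  b1=1 t=0,i=4
  ...|.  b0=0 t=0,i=0
  bits 11110010 = 242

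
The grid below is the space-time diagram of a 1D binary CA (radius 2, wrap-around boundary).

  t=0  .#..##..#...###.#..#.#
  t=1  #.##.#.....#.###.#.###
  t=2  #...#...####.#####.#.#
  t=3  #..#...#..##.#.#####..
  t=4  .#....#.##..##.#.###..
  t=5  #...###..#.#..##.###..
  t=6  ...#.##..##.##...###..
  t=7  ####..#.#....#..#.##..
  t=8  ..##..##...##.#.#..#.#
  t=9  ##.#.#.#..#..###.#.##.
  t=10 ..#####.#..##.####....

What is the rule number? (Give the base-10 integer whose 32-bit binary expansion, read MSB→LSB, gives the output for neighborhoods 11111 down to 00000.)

  nb #####: next=#  (t=2,i=15, bit31=1)
  nb ####.: next=#  (t=1,i=21, bit30=1)
  nb ###.#: next=#  (t=0,i=14, bit29=1)
  nb ###..: next=#  (t=3,i=19, bit28=1)
  nb ##.##: next=.  (t=1,i=1, bit27=0)
  nb ##.#.: next=#  (t=0,i=15, bit26=1)
  nb ##..#: next=.  (t=0,i=6, bit25=0)
  nb ##...: next=.  (t=2,i=1, bit24=0)
  nb #.###: next=#  (t=1,i=13, bit23=1)
  nb #.##.: next=.  (t=1,i=2, bit22=0)
  nb #.#.#: next=#  (t=0,i=21, bit21=1)
  nb #.#..: next=.  (t=0,i=1, bit20=0)
  nb #..##: next=#  (t=0,i=3, bit19=1)
  nb #..#.: next=.  (t=0,i=7, bit18=0)
  nb #...#: next=.  (t=0,i=10, bit17=0)
  nb #....: next=.  (t=1,i=7, bit16=0)
  nb .####: next=.  (t=1,i=20, bit15=0)
  nb .###.: next=#  (t=0,i=13, bit14=1)
  nb .##.#: next=.  (t=1,i=3, bit13=0)
  nb .##..: next=#  (t=0,i=5, bit12=1)
  nb .#.##: next=.  (t=1,i=12, bit11=0)
  nb .#.#.: next=#  (t=0,i=0, bit10=1)
  nb .#..#: next=#  (t=0,i=2, bit9=1)
  nb .#...: next=.  (t=0,i=9, bit8=0)
  nb ..###: next=.  (t=0,i=12, bit7=0)
  nb ..##.: next=.  (t=0,i=4, bit6=0)
  nb ..#.#: next=#  (t=0,i=19, bit5=1)
  nb ..#..: next=.  (t=0,i=8, bit4=0)
  nb ...##: next=#  (t=0,i=11, bit3=1)
  nb ...#.: next=#  (t=1,i=10, bit2=1)
  nb ....#: next=#  (t=1,i=9, bit1=1)
  nb .....: next=#  (t=1,i=8, bit0=1)
  bits 11110100101010000101011000101111 = 4104672815

4104672815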